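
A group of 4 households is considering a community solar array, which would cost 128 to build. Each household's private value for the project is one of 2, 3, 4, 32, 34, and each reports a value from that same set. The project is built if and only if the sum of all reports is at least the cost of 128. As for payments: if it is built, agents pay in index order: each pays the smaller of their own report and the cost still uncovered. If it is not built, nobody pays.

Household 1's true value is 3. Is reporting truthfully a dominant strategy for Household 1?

Yes

Check each profile of the others' reports and compare truth against every alternative report.
Others report (2, 2, 2): truth gives 0, best alternative gives 0.
Others report (2, 2, 3): truth gives 0, best alternative gives 0.
Others report (2, 2, 4): truth gives 0, best alternative gives 0.
Others report (2, 2, 32): truth gives 0, best alternative gives 0.
Others report (2, 2, 34): truth gives 0, best alternative gives 0.
Others report (2, 3, 2): truth gives 0, best alternative gives 0.
(Remaining 119 profiles checked similarly; truth is weakly best in each.)
In every case the truthful report is at least as good as any alternative, so it is a dominant strategy.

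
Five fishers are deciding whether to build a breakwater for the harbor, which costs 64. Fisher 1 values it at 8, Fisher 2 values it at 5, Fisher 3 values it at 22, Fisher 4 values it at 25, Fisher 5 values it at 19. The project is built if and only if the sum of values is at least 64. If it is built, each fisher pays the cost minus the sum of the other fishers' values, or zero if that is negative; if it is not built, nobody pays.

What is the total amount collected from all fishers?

21

Total value 79 ≥ cost 64, so it is built.
Fisher 1: others sum to 71; max(0, 64 - 71) = 0.
Fisher 2: others sum to 74; max(0, 64 - 74) = 0.
Fisher 3: others sum to 57; max(0, 64 - 57) = 7.
Fisher 4: others sum to 54; max(0, 64 - 54) = 10.
Fisher 5: others sum to 60; max(0, 64 - 60) = 4.
Total collected = 0 + 0 + 7 + 10 + 4 = 21.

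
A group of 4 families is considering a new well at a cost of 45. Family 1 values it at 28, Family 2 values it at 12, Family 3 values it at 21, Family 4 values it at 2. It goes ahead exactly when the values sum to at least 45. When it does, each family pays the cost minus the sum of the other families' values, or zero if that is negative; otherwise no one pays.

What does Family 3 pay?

Total value 63 ≥ cost 45, so the project is built.
The other families' values sum to 42.
Cost minus that sum is 45 - 42 = 3.

3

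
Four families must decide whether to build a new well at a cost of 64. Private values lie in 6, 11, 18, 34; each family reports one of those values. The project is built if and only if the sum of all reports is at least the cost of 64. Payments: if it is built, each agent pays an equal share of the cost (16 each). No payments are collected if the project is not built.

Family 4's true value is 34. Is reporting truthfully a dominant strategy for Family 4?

Yes

Check each profile of the others' reports and compare truth against every alternative report.
Others report (6, 6, 18): truth gives 18, best alternative gives 0.
Others report (6, 11, 18): truth gives 18, best alternative gives 0.
Others report (6, 18, 6): truth gives 18, best alternative gives 0.
Others report (6, 18, 11): truth gives 18, best alternative gives 0.
Others report (6, 18, 18): truth gives 18, best alternative gives 0.
Others report (11, 6, 18): truth gives 18, best alternative gives 0.
(Remaining 58 profiles checked similarly; truth is weakly best in each.)
In every case the truthful report is at least as good as any alternative, so it is a dominant strategy.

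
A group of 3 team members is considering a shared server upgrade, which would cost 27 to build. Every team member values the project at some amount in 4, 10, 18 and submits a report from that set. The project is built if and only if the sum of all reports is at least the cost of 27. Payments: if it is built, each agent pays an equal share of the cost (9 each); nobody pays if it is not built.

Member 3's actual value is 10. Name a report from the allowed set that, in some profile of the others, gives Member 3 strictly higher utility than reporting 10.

18

Suppose Member 1 reports 4 and Member 2 reports 10.
Report 10: project not built, utility 0.
Report 18: project built, pays 9, utility 10 - 9 = 1.
So reporting 18 beats truth here (1 > 0).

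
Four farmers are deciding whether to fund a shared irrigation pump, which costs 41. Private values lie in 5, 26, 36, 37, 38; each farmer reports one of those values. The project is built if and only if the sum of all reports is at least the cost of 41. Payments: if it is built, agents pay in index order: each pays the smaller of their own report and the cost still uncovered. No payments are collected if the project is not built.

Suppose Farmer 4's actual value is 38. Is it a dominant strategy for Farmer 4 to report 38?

Yes

Check each profile of the others' reports and compare truth against every alternative report.
Others report (5, 5, 36): truth gives 38, best alternative gives 38.
Others report (5, 5, 37): truth gives 38, best alternative gives 38.
Others report (5, 5, 38): truth gives 38, best alternative gives 38.
Others report (5, 26, 26): truth gives 38, best alternative gives 38.
Others report (5, 26, 36): truth gives 38, best alternative gives 38.
Others report (5, 26, 37): truth gives 38, best alternative gives 38.
(Remaining 119 profiles checked similarly; truth is weakly best in each.)
In every case the truthful report is at least as good as any alternative, so it is a dominant strategy.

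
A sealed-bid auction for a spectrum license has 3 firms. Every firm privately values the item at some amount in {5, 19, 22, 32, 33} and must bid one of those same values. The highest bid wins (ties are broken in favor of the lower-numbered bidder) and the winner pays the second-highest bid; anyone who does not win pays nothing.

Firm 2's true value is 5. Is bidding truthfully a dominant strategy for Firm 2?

Yes

Check each profile of the others' bids and compare truth against every alternative bid.
Others bid (5, 19): truth gives 0, best alternative gives -14.
Others bid (5, 5): truth gives 0, best alternative gives 0.
Others bid (5, 22): truth gives 0, best alternative gives 0.
Others bid (5, 32): truth gives 0, best alternative gives 0.
Others bid (5, 33): truth gives 0, best alternative gives 0.
Others bid (19, 5): truth gives 0, best alternative gives 0.
(Remaining 19 profiles checked similarly; truth is weakly best in each.)
In every case the truthful bid is at least as good as any alternative, so it is a dominant strategy.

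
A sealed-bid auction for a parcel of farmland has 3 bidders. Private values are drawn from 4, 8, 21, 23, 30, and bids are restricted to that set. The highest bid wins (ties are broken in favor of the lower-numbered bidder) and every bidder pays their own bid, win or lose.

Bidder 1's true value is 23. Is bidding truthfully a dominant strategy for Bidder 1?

Consider the case where Bidder 2 bids 4 and Bidder 3 bids 4.
Truthful bid 23: wins, pays 23, utility 23 - 23 = 0.
Bid 4 instead: wins, pays 4, utility 23 - 4 = 19.
Since 19 > 0, bidding 4 is strictly better here, so truthful bidding is not dominant.

No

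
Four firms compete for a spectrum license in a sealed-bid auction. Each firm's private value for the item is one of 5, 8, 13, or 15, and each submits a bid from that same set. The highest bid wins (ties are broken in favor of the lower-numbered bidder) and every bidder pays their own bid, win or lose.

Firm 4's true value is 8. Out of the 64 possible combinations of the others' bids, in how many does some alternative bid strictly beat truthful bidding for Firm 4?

63

Others bid (5, 5, 8): truth gives -8; bid 5 gives -5 > -8. Violating.
Others bid (5, 5, 13): truth gives -8; bid 5 gives -5 > -8. Violating.
Others bid (5, 5, 15): truth gives -8; bid 5 gives -5 > -8. Violating.
Others bid (5, 8, 5): truth gives -8; bid 5 gives -5 > -8. Violating.
Others bid (5, 5, 5): truth gives 0; no alternative beats it.
(Checking all 64 profiles: 63 have a profitable deviation, 1 does not.)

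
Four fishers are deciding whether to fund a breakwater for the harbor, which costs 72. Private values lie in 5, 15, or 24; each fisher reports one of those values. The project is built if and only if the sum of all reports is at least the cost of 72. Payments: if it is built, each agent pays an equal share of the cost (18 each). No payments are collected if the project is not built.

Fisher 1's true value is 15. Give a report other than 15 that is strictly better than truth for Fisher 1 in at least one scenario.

Suppose Fisher 2 reports 15, Fisher 3 reports 24 and Fisher 4 reports 24.
Report 15: project built, pays 18, utility 15 - 18 = -3.
Report 5: project not built, utility 0.
So reporting 5 beats truth here (0 > -3).

5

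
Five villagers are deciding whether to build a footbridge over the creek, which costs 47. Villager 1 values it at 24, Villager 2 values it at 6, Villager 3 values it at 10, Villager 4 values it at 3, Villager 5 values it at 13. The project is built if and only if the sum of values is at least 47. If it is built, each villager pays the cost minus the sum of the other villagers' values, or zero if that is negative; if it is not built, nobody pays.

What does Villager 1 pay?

15

Total value 56 ≥ cost 47, so the project is built.
The other villagers' values sum to 32.
Cost minus that sum is 47 - 32 = 15.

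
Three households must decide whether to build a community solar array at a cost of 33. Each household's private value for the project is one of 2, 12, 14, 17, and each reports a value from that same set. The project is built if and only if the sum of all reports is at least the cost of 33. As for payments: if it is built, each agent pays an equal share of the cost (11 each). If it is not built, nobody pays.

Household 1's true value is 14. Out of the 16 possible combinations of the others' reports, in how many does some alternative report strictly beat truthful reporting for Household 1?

2

Others report (2, 14): truth gives 0; report 17 gives 3 > 0. Violating.
Others report (14, 2): truth gives 0; report 17 gives 3 > 0. Violating.
Others report (2, 2): truth gives 0; no alternative beats it.
Others report (2, 12): truth gives 0; no alternative beats it.
(Checking all 16 profiles: 2 have a profitable deviation, 14 do not.)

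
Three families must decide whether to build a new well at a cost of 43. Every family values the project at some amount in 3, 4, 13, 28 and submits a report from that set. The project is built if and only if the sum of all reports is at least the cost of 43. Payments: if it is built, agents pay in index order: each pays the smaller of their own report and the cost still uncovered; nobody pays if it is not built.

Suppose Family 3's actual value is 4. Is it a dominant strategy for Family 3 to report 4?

Yes

Check each profile of the others' reports and compare truth against every alternative report.
Others report (28, 28): truth gives 4, best alternative gives 4.
Others report (13, 28): truth gives 2, best alternative gives 2.
Others report (28, 13): truth gives 2, best alternative gives 2.
Others report (3, 3): truth gives 0, best alternative gives 0.
Others report (3, 4): truth gives 0, best alternative gives 0.
Others report (3, 13): truth gives 0, best alternative gives 0.
(Remaining 10 profiles checked similarly; truth is weakly best in each.)
In every case the truthful report is at least as good as any alternative, so it is a dominant strategy.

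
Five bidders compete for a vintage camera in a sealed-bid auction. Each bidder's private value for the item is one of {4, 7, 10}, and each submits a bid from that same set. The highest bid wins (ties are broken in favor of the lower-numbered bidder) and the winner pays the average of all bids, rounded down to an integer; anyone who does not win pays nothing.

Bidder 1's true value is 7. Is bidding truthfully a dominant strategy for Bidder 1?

Consider the case where Bidder 2 bids 4, Bidder 3 bids 4, Bidder 4 bids 4 and Bidder 5 bids 10.
Truthful bid 7: loses, pays 0, utility 0.
Bid 10 instead: wins, pays 6, utility 7 - 6 = 1.
Since 1 > 0, bidding 10 is strictly better here, so truthful bidding is not dominant.

No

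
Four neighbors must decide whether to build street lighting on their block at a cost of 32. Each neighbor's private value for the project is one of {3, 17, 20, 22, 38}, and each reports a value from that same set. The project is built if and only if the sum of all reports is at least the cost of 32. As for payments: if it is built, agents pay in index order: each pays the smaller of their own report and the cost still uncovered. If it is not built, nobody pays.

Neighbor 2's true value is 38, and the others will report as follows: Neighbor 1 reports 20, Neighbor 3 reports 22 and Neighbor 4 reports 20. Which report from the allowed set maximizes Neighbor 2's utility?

3

Report 3: project built, pays 3, utility 38 - 3 = 35.
Report 17: project built, pays 12, utility 38 - 12 = 26.
Report 20: project built, pays 12, utility 38 - 12 = 26.
Report 22: project built, pays 12, utility 38 - 12 = 26.
Report 38: project built, pays 12, utility 38 - 12 = 26.
The best choice is 3 with utility 35.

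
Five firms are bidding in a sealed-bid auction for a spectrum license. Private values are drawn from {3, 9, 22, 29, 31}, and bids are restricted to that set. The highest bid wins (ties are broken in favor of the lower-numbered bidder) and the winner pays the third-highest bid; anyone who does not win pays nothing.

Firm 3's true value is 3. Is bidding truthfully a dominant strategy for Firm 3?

Check each profile of the others' bids and compare truth against every alternative bid.
Others bid (3, 3, 9, 9): truth gives 0, best alternative gives -6.
Others bid (3, 3, 3, 3): truth gives 0, best alternative gives 0.
Others bid (3, 3, 3, 9): truth gives 0, best alternative gives 0.
Others bid (3, 3, 3, 22): truth gives 0, best alternative gives 0.
Others bid (3, 3, 3, 29): truth gives 0, best alternative gives 0.
Others bid (3, 3, 3, 31): truth gives 0, best alternative gives 0.
(Remaining 619 profiles checked similarly; truth is weakly best in each.)
In every case the truthful bid is at least as good as any alternative, so it is a dominant strategy.

Yes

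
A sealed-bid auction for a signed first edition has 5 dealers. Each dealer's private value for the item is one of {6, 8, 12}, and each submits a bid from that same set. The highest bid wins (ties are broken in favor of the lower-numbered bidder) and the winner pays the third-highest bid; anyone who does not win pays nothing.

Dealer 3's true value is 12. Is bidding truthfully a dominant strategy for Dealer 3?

Check each profile of the others' bids and compare truth against every alternative bid.
Others bid (6, 6, 6, 12): truth gives 6, best alternative gives 0.
Others bid (6, 6, 12, 6): truth gives 6, best alternative gives 0.
Others bid (6, 8, 6, 6): truth gives 6, best alternative gives 0.
Others bid (8, 6, 6, 6): truth gives 6, best alternative gives 0.
Others bid (6, 6, 8, 12): truth gives 4, best alternative gives 0.
Others bid (6, 6, 12, 8): truth gives 4, best alternative gives 0.
(Remaining 75 profiles checked similarly; truth is weakly best in each.)
In every case the truthful bid is at least as good as any alternative, so it is a dominant strategy.

Yes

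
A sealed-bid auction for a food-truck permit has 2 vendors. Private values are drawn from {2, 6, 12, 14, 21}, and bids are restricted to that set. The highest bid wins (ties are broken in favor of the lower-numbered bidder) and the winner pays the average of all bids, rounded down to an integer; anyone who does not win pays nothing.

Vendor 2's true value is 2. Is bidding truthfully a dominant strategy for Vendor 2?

Check each profile of the others' bids and compare truth against every alternative bid.
Others bid (2): truth gives 0, best alternative gives -2.
Others bid (6): truth gives 0, best alternative gives 0.
Others bid (12): truth gives 0, best alternative gives 0.
Others bid (14): truth gives 0, best alternative gives 0.
Others bid (21): truth gives 0, best alternative gives 0.
In every case the truthful bid is at least as good as any alternative, so it is a dominant strategy.

Yes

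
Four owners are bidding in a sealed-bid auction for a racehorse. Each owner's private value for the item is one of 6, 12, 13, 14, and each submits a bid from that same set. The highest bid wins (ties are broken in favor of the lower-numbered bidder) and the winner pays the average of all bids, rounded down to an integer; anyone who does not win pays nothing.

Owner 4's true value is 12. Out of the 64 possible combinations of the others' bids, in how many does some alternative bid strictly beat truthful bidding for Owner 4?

Others bid (6, 6, 12): truth gives 0; bid 13 gives 3 > 0. Violating.
Others bid (6, 6, 13): truth gives 0; bid 14 gives 3 > 0. Violating.
Others bid (6, 12, 6): truth gives 0; bid 13 gives 3 > 0. Violating.
Others bid (6, 12, 12): truth gives 0; bid 13 gives 2 > 0. Violating.
Others bid (6, 6, 6): truth gives 5; no alternative beats it.
Others bid (6, 6, 14): truth gives 0; no alternative beats it.
(Checking all 64 profiles: 18 have a profitable deviation, 46 do not.)

18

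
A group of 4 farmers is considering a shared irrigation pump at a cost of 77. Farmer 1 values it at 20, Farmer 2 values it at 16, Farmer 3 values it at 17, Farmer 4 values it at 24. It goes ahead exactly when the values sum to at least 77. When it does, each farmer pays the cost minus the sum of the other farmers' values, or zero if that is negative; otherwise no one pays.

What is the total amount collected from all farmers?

Total value 77 ≥ cost 77, so it is built.
Farmer 1: others sum to 57; max(0, 77 - 57) = 20.
Farmer 2: others sum to 61; max(0, 77 - 61) = 16.
Farmer 3: others sum to 60; max(0, 77 - 60) = 17.
Farmer 4: others sum to 53; max(0, 77 - 53) = 24.
Total collected = 20 + 16 + 17 + 24 = 77.

77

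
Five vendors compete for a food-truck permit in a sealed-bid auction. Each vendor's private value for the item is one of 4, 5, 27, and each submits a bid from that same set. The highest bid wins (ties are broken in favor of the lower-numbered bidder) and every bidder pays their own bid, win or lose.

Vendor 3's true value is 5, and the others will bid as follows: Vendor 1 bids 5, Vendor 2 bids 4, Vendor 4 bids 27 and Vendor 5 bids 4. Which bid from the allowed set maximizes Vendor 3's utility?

4

Bid 4: loses but pays 4, utility -4.
Bid 5: loses but pays 5, utility -5.
Bid 27: wins, pays 27, utility 5 - 27 = -22.
The best choice is 4 with utility -4.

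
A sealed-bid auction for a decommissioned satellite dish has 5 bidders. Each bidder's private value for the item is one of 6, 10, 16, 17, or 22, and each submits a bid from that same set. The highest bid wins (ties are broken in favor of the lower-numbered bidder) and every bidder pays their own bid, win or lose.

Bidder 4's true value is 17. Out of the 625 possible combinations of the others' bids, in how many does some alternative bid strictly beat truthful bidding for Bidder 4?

541

Others bid (6, 6, 6, 6): truth gives 0; bid 10 gives 7 > 0. Violating.
Others bid (6, 6, 6, 10): truth gives 0; bid 10 gives 7 > 0. Violating.
Others bid (6, 6, 6, 16): truth gives 0; bid 16 gives 1 > 0. Violating.
Others bid (6, 6, 6, 22): truth gives -17; bid 22 gives -5 > -17. Violating.
Others bid (6, 6, 6, 17): truth gives 0; no alternative beats it.
Others bid (6, 6, 10, 17): truth gives 0; no alternative beats it.
(Checking all 625 profiles: 541 have a profitable deviation, 84 do not.)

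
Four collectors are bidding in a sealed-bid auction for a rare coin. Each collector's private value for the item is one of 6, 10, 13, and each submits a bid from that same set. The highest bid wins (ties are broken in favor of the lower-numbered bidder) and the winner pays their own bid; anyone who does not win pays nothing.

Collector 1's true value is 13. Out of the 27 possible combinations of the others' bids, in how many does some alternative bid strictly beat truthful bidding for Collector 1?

Others bid (6, 6, 6): truth gives 0; bid 6 gives 7 > 0. Violating.
Others bid (6, 6, 10): truth gives 0; bid 10 gives 3 > 0. Violating.
Others bid (6, 10, 6): truth gives 0; bid 10 gives 3 > 0. Violating.
Others bid (6, 10, 10): truth gives 0; bid 10 gives 3 > 0. Violating.
Others bid (6, 6, 13): truth gives 0; no alternative beats it.
Others bid (6, 10, 13): truth gives 0; no alternative beats it.
(Checking all 27 profiles: 8 have a profitable deviation, 19 do not.)

8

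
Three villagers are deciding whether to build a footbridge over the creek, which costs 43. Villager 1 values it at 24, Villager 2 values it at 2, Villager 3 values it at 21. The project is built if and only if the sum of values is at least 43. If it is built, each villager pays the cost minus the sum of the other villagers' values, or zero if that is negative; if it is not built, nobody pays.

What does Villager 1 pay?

Total value 47 ≥ cost 43, so the project is built.
The other villagers' values sum to 23.
Cost minus that sum is 43 - 23 = 20.

20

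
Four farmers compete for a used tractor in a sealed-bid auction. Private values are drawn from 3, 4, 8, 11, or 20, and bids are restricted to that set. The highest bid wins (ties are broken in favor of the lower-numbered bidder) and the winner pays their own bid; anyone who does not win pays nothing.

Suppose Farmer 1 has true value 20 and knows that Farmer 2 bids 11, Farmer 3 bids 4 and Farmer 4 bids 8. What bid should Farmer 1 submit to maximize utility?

11

Bid 3: loses, pays 0, utility 0.
Bid 4: loses, pays 0, utility 0.
Bid 8: loses, pays 0, utility 0.
Bid 11: wins, pays 11, utility 20 - 11 = 9.
Bid 20: wins, pays 20, utility 20 - 20 = 0.
The best choice is 11 with utility 9.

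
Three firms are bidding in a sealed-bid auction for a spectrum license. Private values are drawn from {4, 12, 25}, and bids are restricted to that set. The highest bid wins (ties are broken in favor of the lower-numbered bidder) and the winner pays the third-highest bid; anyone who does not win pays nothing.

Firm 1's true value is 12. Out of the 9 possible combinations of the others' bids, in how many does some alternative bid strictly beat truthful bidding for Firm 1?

Others bid (4, 25): truth gives 0; bid 25 gives 8 > 0. Violating.
Others bid (25, 4): truth gives 0; bid 25 gives 8 > 0. Violating.
Others bid (4, 4): truth gives 8; no alternative beats it.
Others bid (4, 12): truth gives 8; no alternative beats it.
(Checking all 9 profiles: 2 have a profitable deviation, 7 do not.)

2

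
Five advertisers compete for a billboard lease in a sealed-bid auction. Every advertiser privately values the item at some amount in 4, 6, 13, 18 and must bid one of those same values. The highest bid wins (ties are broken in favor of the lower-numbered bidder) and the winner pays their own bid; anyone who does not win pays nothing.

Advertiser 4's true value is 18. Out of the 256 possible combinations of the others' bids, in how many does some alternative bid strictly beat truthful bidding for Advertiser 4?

24

Others bid (4, 4, 4, 4): truth gives 0; bid 6 gives 12 > 0. Violating.
Others bid (4, 4, 4, 6): truth gives 0; bid 6 gives 12 > 0. Violating.
Others bid (4, 4, 4, 13): truth gives 0; bid 13 gives 5 > 0. Violating.
Others bid (4, 4, 6, 4): truth gives 0; bid 13 gives 5 > 0. Violating.
Others bid (4, 4, 4, 18): truth gives 0; no alternative beats it.
Others bid (4, 4, 6, 18): truth gives 0; no alternative beats it.
(Checking all 256 profiles: 24 have a profitable deviation, 232 do not.)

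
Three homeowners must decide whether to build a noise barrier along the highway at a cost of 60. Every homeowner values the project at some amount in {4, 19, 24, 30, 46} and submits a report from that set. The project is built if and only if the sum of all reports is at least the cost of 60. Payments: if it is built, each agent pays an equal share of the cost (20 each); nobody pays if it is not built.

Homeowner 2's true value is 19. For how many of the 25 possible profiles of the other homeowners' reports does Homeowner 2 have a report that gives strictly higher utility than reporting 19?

9

Others report (4, 46): truth gives -1; report 4 gives 0 > -1. Violating.
Others report (19, 24): truth gives -1; report 4 gives 0 > -1. Violating.
Others report (19, 30): truth gives -1; report 4 gives 0 > -1. Violating.
Others report (24, 19): truth gives -1; report 4 gives 0 > -1. Violating.
Others report (4, 4): truth gives 0; no alternative beats it.
Others report (4, 19): truth gives 0; no alternative beats it.
(Checking all 25 profiles: 9 have a profitable deviation, 16 do not.)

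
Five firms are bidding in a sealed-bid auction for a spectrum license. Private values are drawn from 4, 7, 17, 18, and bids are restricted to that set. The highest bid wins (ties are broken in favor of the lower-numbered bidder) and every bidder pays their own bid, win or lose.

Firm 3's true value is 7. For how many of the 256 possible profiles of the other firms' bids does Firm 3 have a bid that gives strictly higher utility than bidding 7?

252

Others bid (4, 4, 4, 17): truth gives -7; bid 4 gives -4 > -7. Violating.
Others bid (4, 4, 4, 18): truth gives -7; bid 4 gives -4 > -7. Violating.
Others bid (4, 4, 7, 17): truth gives -7; bid 4 gives -4 > -7. Violating.
Others bid (4, 4, 7, 18): truth gives -7; bid 4 gives -4 > -7. Violating.
Others bid (4, 4, 4, 4): truth gives 0; no alternative beats it.
Others bid (4, 4, 4, 7): truth gives 0; no alternative beats it.
(Checking all 256 profiles: 252 have a profitable deviation, 4 do not.)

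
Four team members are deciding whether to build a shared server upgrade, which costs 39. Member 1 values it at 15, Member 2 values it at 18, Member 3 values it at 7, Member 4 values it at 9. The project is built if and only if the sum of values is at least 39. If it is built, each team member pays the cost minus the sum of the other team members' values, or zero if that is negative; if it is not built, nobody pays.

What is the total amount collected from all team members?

Total value 49 ≥ cost 39, so it is built.
Member 1: others sum to 34; max(0, 39 - 34) = 5.
Member 2: others sum to 31; max(0, 39 - 31) = 8.
Member 3: others sum to 42; max(0, 39 - 42) = 0.
Member 4: others sum to 40; max(0, 39 - 40) = 0.
Total collected = 5 + 8 + 0 + 0 = 13.

13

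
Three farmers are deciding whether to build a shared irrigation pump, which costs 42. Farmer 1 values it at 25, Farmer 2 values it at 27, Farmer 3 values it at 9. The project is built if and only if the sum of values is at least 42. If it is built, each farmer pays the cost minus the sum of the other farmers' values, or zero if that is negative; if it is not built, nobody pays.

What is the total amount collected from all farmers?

14

Total value 61 ≥ cost 42, so it is built.
Farmer 1: others sum to 36; max(0, 42 - 36) = 6.
Farmer 2: others sum to 34; max(0, 42 - 34) = 8.
Farmer 3: others sum to 52; max(0, 42 - 52) = 0.
Total collected = 6 + 8 + 0 = 14.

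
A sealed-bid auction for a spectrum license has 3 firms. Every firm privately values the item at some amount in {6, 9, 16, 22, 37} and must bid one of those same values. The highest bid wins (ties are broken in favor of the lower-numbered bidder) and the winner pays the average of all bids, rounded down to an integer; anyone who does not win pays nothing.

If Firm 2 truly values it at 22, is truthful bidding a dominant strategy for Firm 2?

Consider the case where Firm 1 bids 6 and Firm 3 bids 6.
Truthful bid 22: wins, pays 11, utility 22 - 11 = 11.
Bid 9 instead: wins, pays 7, utility 22 - 7 = 15.
Since 15 > 11, bidding 9 is strictly better here, so truthful bidding is not dominant.

No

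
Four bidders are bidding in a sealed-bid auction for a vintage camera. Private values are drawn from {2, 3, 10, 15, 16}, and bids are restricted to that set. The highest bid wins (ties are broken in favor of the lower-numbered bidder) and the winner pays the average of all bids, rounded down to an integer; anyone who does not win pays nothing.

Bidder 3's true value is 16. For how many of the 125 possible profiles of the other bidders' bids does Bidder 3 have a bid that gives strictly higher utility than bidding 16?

Others bid (2, 2, 2): truth gives 11; bid 3 gives 14 > 11. Violating.
Others bid (2, 2, 3): truth gives 11; bid 3 gives 14 > 11. Violating.
Others bid (2, 2, 10): truth gives 9; bid 10 gives 10 > 9. Violating.
Others bid (2, 3, 2): truth gives 11; bid 10 gives 12 > 11. Violating.
Others bid (2, 2, 15): truth gives 8; no alternative beats it.
Others bid (2, 2, 16): truth gives 7; no alternative beats it.
(Checking all 125 profiles: 18 have a profitable deviation, 107 do not.)

18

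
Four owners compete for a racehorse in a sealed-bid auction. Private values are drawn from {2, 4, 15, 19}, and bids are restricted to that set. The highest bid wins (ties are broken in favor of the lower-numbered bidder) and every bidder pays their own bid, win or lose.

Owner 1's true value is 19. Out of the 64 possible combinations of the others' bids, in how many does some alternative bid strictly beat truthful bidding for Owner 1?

27

Others bid (2, 2, 2): truth gives 0; bid 2 gives 17 > 0. Violating.
Others bid (2, 2, 4): truth gives 0; bid 4 gives 15 > 0. Violating.
Others bid (2, 2, 15): truth gives 0; bid 15 gives 4 > 0. Violating.
Others bid (2, 4, 2): truth gives 0; bid 4 gives 15 > 0. Violating.
Others bid (2, 2, 19): truth gives 0; no alternative beats it.
Others bid (2, 4, 19): truth gives 0; no alternative beats it.
(Checking all 64 profiles: 27 have a profitable deviation, 37 do not.)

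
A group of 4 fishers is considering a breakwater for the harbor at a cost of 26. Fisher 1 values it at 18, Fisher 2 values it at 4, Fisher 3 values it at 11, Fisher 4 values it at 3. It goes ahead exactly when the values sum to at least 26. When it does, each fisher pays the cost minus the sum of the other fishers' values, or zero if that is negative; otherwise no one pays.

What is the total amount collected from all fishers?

Total value 36 ≥ cost 26, so it is built.
Fisher 1: others sum to 18; max(0, 26 - 18) = 8.
Fisher 2: others sum to 32; max(0, 26 - 32) = 0.
Fisher 3: others sum to 25; max(0, 26 - 25) = 1.
Fisher 4: others sum to 33; max(0, 26 - 33) = 0.
Total collected = 8 + 0 + 1 + 0 = 9.

9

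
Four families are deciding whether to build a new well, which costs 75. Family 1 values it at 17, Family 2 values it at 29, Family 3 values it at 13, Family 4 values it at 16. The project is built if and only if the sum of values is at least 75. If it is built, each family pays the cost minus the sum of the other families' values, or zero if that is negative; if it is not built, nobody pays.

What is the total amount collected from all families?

Total value 75 ≥ cost 75, so it is built.
Family 1: others sum to 58; max(0, 75 - 58) = 17.
Family 2: others sum to 46; max(0, 75 - 46) = 29.
Family 3: others sum to 62; max(0, 75 - 62) = 13.
Family 4: others sum to 59; max(0, 75 - 59) = 16.
Total collected = 17 + 29 + 13 + 16 = 75.

75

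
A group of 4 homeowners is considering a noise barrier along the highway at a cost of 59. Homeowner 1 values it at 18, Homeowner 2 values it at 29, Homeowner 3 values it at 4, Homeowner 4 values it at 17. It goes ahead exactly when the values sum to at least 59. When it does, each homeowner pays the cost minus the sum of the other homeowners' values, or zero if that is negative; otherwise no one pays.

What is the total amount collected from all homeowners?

Total value 68 ≥ cost 59, so it is built.
Homeowner 1: others sum to 50; max(0, 59 - 50) = 9.
Homeowner 2: others sum to 39; max(0, 59 - 39) = 20.
Homeowner 3: others sum to 64; max(0, 59 - 64) = 0.
Homeowner 4: others sum to 51; max(0, 59 - 51) = 8.
Total collected = 9 + 20 + 0 + 8 = 37.

37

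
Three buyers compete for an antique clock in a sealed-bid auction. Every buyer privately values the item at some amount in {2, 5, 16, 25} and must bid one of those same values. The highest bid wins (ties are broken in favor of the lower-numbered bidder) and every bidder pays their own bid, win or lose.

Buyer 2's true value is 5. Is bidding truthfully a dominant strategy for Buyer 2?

Consider the case where Buyer 1 bids 2 and Buyer 3 bids 16.
Truthful bid 5: loses but pays 5, utility -5.
Bid 2 instead: loses but pays 2, utility -2.
Since -2 > -5, bidding 2 is strictly better here, so truthful bidding is not dominant.

No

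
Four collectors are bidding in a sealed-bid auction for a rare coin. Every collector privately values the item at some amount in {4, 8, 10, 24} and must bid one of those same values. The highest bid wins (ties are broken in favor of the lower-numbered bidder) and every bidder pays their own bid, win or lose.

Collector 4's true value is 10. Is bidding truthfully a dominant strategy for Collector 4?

No

Consider the case where Collector 1 bids 4, Collector 2 bids 4 and Collector 3 bids 4.
Truthful bid 10: wins, pays 10, utility 10 - 10 = 0.
Bid 8 instead: wins, pays 8, utility 10 - 8 = 2.
Since 2 > 0, bidding 8 is strictly better here, so truthful bidding is not dominant.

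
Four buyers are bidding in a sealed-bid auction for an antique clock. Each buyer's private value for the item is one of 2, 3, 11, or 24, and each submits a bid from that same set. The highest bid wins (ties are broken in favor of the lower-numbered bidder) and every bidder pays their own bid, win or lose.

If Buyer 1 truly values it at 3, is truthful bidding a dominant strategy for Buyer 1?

Consider the case where Buyer 2 bids 2, Buyer 3 bids 2 and Buyer 4 bids 2.
Truthful bid 3: wins, pays 3, utility 3 - 3 = 0.
Bid 2 instead: wins, pays 2, utility 3 - 2 = 1.
Since 1 > 0, bidding 2 is strictly better here, so truthful bidding is not dominant.

No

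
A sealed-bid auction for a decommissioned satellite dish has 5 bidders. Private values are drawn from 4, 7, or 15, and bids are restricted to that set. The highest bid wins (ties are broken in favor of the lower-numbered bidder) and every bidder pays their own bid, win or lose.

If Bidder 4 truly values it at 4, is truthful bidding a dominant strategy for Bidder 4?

Consider the case where Bidder 1 bids 4, Bidder 2 bids 4, Bidder 3 bids 4 and Bidder 5 bids 4.
Truthful bid 4: loses but pays 4, utility -4.
Bid 7 instead: wins, pays 7, utility 4 - 7 = -3.
Since -3 > -4, bidding 7 is strictly better here, so truthful bidding is not dominant.

No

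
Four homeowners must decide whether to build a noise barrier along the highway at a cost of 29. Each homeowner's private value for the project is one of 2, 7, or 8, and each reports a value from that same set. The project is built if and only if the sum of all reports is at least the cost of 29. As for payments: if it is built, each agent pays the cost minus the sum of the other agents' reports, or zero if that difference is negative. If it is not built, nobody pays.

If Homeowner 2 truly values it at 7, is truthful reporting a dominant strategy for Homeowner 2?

Check each profile of the others' reports and compare truth against every alternative report.
Others report (8, 8, 8): truth gives 2, best alternative gives 2.
Others report (7, 8, 8): truth gives 1, best alternative gives 1.
Others report (8, 7, 8): truth gives 1, best alternative gives 1.
Others report (8, 8, 7): truth gives 1, best alternative gives 1.
Others report (2, 2, 2): truth gives 0, best alternative gives 0.
Others report (2, 2, 7): truth gives 0, best alternative gives 0.
(Remaining 21 profiles checked similarly; truth is weakly best in each.)
In every case the truthful report is at least as good as any alternative, so it is a dominant strategy.

Yes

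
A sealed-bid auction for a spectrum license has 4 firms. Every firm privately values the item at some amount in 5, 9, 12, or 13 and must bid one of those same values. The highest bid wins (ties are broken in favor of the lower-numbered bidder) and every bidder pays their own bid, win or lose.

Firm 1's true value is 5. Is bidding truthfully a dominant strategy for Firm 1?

No

Consider the case where Firm 2 bids 5, Firm 3 bids 5 and Firm 4 bids 9.
Truthful bid 5: loses but pays 5, utility -5.
Bid 9 instead: wins, pays 9, utility 5 - 9 = -4.
Since -4 > -5, bidding 9 is strictly better here, so truthful bidding is not dominant.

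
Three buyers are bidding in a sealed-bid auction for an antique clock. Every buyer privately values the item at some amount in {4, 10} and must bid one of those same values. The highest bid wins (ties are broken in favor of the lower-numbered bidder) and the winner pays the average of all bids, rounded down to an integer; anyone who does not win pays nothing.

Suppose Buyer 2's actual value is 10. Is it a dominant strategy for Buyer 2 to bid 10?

Check each profile of the others' bids and compare truth against every alternative bid.
Others bid (4, 4): truth gives 4, best alternative gives 0.
Others bid (4, 10): truth gives 2, best alternative gives 0.
Others bid (10, 4): truth gives 0, best alternative gives 0.
Others bid (10, 10): truth gives 0, best alternative gives 0.
In every case the truthful bid is at least as good as any alternative, so it is a dominant strategy.

Yes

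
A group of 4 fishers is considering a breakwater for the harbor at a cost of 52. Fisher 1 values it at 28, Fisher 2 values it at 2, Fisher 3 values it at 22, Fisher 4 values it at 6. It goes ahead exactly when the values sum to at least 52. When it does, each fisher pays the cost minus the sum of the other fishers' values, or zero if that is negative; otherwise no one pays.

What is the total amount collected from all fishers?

38

Total value 58 ≥ cost 52, so it is built.
Fisher 1: others sum to 30; max(0, 52 - 30) = 22.
Fisher 2: others sum to 56; max(0, 52 - 56) = 0.
Fisher 3: others sum to 36; max(0, 52 - 36) = 16.
Fisher 4: others sum to 52; max(0, 52 - 52) = 0.
Total collected = 22 + 0 + 16 + 0 = 38.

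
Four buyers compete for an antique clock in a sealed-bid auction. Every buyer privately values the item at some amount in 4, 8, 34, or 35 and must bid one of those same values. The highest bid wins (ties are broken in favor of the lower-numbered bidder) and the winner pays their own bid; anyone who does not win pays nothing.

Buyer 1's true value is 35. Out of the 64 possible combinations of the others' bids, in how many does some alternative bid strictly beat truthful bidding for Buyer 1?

Others bid (4, 4, 4): truth gives 0; bid 4 gives 31 > 0. Violating.
Others bid (4, 4, 8): truth gives 0; bid 8 gives 27 > 0. Violating.
Others bid (4, 4, 34): truth gives 0; bid 34 gives 1 > 0. Violating.
Others bid (4, 8, 4): truth gives 0; bid 8 gives 27 > 0. Violating.
Others bid (4, 4, 35): truth gives 0; no alternative beats it.
Others bid (4, 8, 35): truth gives 0; no alternative beats it.
(Checking all 64 profiles: 27 have a profitable deviation, 37 do not.)

27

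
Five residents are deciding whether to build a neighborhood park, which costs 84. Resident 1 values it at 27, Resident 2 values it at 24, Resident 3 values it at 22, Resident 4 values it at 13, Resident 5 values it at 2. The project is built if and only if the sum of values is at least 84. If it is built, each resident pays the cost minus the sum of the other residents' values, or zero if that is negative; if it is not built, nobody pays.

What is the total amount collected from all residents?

70

Total value 88 ≥ cost 84, so it is built.
Resident 1: others sum to 61; max(0, 84 - 61) = 23.
Resident 2: others sum to 64; max(0, 84 - 64) = 20.
Resident 3: others sum to 66; max(0, 84 - 66) = 18.
Resident 4: others sum to 75; max(0, 84 - 75) = 9.
Resident 5: others sum to 86; max(0, 84 - 86) = 0.
Total collected = 23 + 20 + 18 + 9 + 0 = 70.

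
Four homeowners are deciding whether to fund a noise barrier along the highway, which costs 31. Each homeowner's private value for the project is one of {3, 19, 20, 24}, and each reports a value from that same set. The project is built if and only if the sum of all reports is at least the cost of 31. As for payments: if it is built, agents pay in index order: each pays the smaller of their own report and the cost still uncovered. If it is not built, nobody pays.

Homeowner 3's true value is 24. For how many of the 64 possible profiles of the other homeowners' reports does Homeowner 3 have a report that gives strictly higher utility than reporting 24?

Others report (3, 3, 19): truth gives 0; report 19 gives 5 > 0. Violating.
Others report (3, 3, 20): truth gives 0; report 19 gives 5 > 0. Violating.
Others report (3, 3, 24): truth gives 0; report 3 gives 21 > 0. Violating.
Others report (3, 19, 19): truth gives 15; report 3 gives 21 > 15. Violating.
Others report (3, 3, 3): truth gives 0; no alternative beats it.
Others report (3, 19, 3): truth gives 15; no alternative beats it.
(Checking all 64 profiles: 23 have a profitable deviation, 41 do not.)

23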